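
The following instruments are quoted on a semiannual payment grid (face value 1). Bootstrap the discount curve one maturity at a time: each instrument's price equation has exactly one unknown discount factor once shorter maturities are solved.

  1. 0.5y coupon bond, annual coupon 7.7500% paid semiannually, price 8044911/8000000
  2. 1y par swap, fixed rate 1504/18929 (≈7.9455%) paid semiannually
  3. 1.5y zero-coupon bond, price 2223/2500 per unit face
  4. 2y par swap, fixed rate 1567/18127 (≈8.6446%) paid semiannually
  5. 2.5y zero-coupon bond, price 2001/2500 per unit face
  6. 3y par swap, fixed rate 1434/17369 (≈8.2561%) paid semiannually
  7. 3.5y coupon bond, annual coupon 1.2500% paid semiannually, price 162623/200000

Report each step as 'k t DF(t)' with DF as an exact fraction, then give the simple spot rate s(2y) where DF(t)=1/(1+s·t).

1 1/2 9681/10000
2 1 578/625
3 3/2 2223/2500
4 2 8433/10000
5 5/2 2001/2500
6 3 7849/10000
7 7/2 7757/10000
s(2y) = (1/(8433/10000) − 1)/(2) = 1567/16866 ≈ 9.2909%

step 1 [0.5y] bond c/2=31/800: DF=(8044911/8000000 − 31/800·(0))/(1+31/800) = 9681/10000 ≈ 0.968100
step 2 [1y] swap r/2=752/18929: DF=(1 − 752/18929·(0.968100))/(1+752/18929) = 578/625 ≈ 0.924800
step 3 [1.5y] zero: DF = P = 2223/2500 ≈ 0.889200
step 4 [2y] swap r/2=1567/36254: DF=(1 − 1567/36254·(0.968100+0.924800+0.889200))/(1+1567/36254) = 8433/10000 ≈ 0.843300
step 5 [2.5y] zero: DF = P = 2001/2500 ≈ 0.800400
step 6 [3y] swap r/2=717/17369: DF=(1 − 717/17369·(0.968100+0.924800+0.889200+0.843300+0.800400))/(1+717/17369) = 7849/10000 ≈ 0.784900
step 7 [3.5y] bond c/2=1/160: DF=(162623/200000 − 1/160·(0.968100+0.924800+0.889200+0.843300+0.800400+0.784900))/(1+1/160) = 7757/10000 ≈ 0.775700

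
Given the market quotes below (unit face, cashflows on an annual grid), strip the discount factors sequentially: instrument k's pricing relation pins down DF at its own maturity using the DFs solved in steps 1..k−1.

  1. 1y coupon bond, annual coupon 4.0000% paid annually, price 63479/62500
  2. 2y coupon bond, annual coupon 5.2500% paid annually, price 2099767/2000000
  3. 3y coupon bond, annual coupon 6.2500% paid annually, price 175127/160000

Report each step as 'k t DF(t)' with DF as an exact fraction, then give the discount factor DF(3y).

step 1 [1y] bond c/1=1/25: DF=(63479/62500 − 1/25·(0))/(1+1/25) = 4883/5000 ≈ 0.976600
step 2 [2y] bond c/1=21/400: DF=(2099767/2000000 − 21/400·(0.976600))/(1+21/400) = 593/625 ≈ 0.948800
step 3 [3y] bond c/1=1/16: DF=(175127/160000 − 1/16·(0.976600+0.948800))/(1+1/16) = 9169/10000 ≈ 0.916900

1 1 4883/5000
2 2 593/625
3 3 9169/10000
DF(3y) = 9169/10000 ≈ 0.916900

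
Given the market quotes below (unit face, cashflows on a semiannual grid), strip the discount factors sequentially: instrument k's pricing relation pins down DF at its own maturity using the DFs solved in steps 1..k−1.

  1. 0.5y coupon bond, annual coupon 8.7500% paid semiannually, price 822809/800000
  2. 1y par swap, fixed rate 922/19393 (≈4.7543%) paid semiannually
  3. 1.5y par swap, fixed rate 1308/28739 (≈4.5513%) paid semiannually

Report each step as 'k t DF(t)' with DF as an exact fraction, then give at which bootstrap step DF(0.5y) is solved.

1 1/2 4927/5000
2 1 9539/10000
3 3/2 4673/5000
DF(0.5y) is solved at step 1

step 1 [0.5y] bond c/2=7/160: DF=(822809/800000 − 7/160·(0))/(1+7/160) = 4927/5000 ≈ 0.985400
step 2 [1y] swap r/2=461/19393: DF=(1 − 461/19393·(0.985400))/(1+461/19393) = 9539/10000 ≈ 0.953900
step 3 [1.5y] swap r/2=654/28739: DF=(1 − 654/28739·(0.985400+0.953900))/(1+654/28739) = 4673/5000 ≈ 0.934600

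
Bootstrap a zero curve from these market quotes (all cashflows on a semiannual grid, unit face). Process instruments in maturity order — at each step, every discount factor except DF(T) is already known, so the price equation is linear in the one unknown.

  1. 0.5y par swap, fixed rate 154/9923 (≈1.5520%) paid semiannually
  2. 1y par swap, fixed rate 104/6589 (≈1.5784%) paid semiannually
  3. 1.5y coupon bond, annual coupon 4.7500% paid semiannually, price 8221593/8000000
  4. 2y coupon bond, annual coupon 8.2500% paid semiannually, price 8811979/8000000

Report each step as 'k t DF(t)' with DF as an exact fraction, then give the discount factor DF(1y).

1 1/2 9923/10000
2 1 2461/2500
3 3/2 479/500
4 2 1177/1250
DF(1y) = 2461/2500 ≈ 0.984400

step 1 [0.5y] swap r/2=77/9923: DF=(1 − 77/9923·(0))/(1+77/9923) = 9923/10000 ≈ 0.992300
step 2 [1y] swap r/2=52/6589: DF=(1 − 52/6589·(0.992300))/(1+52/6589) = 2461/2500 ≈ 0.984400
step 3 [1.5y] bond c/2=19/800: DF=(8221593/8000000 − 19/800·(0.992300+0.984400))/(1+19/800) = 479/500 ≈ 0.958000
step 4 [2y] bond c/2=33/800: DF=(8811979/8000000 − 33/800·(0.992300+0.984400+0.958000))/(1+33/800) = 1177/1250 ≈ 0.941600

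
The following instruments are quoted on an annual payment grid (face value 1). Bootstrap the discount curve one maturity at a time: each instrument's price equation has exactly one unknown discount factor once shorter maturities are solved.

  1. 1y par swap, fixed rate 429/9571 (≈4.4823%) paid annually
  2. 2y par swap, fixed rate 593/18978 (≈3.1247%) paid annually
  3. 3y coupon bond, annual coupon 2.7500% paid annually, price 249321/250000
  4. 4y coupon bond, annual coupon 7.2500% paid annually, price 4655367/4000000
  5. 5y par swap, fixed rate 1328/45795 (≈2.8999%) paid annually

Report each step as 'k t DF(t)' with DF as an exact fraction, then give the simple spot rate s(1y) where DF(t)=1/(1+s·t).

1 1 9571/10000
2 2 9407/10000
3 3 4599/5000
4 4 8947/10000
5 5 542/625
s(1y) = (1/(9571/10000) − 1)/(1) = 429/9571 ≈ 4.4823%

step 1 [1y] swap r/1=429/9571: DF=(1 − 429/9571·(0))/(1+429/9571) = 9571/10000 ≈ 0.957100
step 2 [2y] swap r/1=593/18978: DF=(1 − 593/18978·(0.957100))/(1+593/18978) = 9407/10000 ≈ 0.940700
step 3 [3y] bond c/1=11/400: DF=(249321/250000 − 11/400·(0.957100+0.940700))/(1+11/400) = 4599/5000 ≈ 0.919800
step 4 [4y] bond c/1=29/400: DF=(4655367/4000000 − 29/400·(0.957100+0.940700+0.919800))/(1+29/400) = 8947/10000 ≈ 0.894700
step 5 [5y] swap r/1=1328/45795: DF=(1 − 1328/45795·(0.957100+0.940700+0.919800+0.894700))/(1+1328/45795) = 542/625 ≈ 0.867200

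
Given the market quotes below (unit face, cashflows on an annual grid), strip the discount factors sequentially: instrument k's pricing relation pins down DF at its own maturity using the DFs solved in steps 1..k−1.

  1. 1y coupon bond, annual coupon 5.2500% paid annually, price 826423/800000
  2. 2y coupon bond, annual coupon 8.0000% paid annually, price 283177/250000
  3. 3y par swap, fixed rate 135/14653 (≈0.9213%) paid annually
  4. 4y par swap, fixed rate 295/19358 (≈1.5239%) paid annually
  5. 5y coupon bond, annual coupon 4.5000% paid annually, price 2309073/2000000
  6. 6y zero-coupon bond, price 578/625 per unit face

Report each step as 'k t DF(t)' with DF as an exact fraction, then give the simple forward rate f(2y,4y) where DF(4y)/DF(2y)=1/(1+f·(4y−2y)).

step 1 [1y] bond c/1=21/400: DF=(826423/800000 − 21/400·(0))/(1+21/400) = 1963/2000 ≈ 0.981500
step 2 [2y] bond c/1=2/25: DF=(283177/250000 − 2/25·(0.981500))/(1+2/25) = 9761/10000 ≈ 0.976100
step 3 [3y] swap r/1=135/14653: DF=(1 − 135/14653·(0.981500+0.976100))/(1+135/14653) = 973/1000 ≈ 0.973000
step 4 [4y] swap r/1=295/19358: DF=(1 − 295/19358·(0.981500+0.976100+0.973000))/(1+295/19358) = 941/1000 ≈ 0.941000
step 5 [5y] bond c/1=9/200: DF=(2309073/2000000 − 9/200·(0.981500+0.976100+0.973000+0.941000))/(1+9/200) = 9381/10000 ≈ 0.938100
step 6 [6y] zero: DF = P = 578/625 ≈ 0.924800

1 1 1963/2000
2 2 9761/10000
3 3 973/1000
4 4 941/1000
5 5 9381/10000
6 6 578/625
f(2y,4y) = ((9761/10000)/(941/1000) − 1)/(2) = 351/18820 ≈ 1.8650%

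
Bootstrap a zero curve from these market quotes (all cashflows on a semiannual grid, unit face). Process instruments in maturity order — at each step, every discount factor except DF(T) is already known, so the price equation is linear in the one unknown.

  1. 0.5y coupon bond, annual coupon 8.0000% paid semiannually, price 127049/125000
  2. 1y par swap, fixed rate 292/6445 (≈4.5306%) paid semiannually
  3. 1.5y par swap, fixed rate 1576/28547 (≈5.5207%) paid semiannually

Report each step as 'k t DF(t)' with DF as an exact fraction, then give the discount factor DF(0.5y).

step 1 [0.5y] bond c/2=1/25: DF=(127049/125000 − 1/25·(0))/(1+1/25) = 9773/10000 ≈ 0.977300
step 2 [1y] swap r/2=146/6445: DF=(1 − 146/6445·(0.977300))/(1+146/6445) = 4781/5000 ≈ 0.956200
step 3 [1.5y] swap r/2=788/28547: DF=(1 − 788/28547·(0.977300+0.956200))/(1+788/28547) = 2303/2500 ≈ 0.921200

1 1/2 9773/10000
2 1 4781/5000
3 3/2 2303/2500
DF(0.5y) = 9773/10000 ≈ 0.977300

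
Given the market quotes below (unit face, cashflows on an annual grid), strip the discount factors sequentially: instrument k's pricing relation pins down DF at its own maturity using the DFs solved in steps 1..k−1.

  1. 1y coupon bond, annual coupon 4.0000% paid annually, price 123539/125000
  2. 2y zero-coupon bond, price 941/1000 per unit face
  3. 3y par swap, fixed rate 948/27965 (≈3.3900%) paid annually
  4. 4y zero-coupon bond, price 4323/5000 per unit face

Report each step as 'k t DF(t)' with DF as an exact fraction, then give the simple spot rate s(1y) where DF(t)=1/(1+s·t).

1 1 9503/10000
2 2 941/1000
3 3 2263/2500
4 4 4323/5000
s(1y) = (1/(9503/10000) − 1)/(1) = 497/9503 ≈ 5.2299%

step 1 [1y] bond c/1=1/25: DF=(123539/125000 − 1/25·(0))/(1+1/25) = 9503/10000 ≈ 0.950300
step 2 [2y] zero: DF = P = 941/1000 ≈ 0.941000
step 3 [3y] swap r/1=948/27965: DF=(1 − 948/27965·(0.950300+0.941000))/(1+948/27965) = 2263/2500 ≈ 0.905200
step 4 [4y] zero: DF = P = 4323/5000 ≈ 0.864600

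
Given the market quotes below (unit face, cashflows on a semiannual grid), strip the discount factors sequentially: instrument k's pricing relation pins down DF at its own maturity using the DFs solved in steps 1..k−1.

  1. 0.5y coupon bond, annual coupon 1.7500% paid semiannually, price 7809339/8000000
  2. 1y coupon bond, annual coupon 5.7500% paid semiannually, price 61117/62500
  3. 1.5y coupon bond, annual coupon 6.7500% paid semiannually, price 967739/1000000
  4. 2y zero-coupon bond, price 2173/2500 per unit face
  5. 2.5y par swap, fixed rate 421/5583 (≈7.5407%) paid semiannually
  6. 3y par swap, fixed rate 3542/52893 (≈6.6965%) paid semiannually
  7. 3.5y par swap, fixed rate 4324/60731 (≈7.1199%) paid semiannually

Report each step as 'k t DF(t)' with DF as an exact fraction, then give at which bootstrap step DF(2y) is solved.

step 1 [0.5y] bond c/2=7/800: DF=(7809339/8000000 − 7/800·(0))/(1+7/800) = 9677/10000 ≈ 0.967700
step 2 [1y] bond c/2=23/800: DF=(61117/62500 − 23/800·(0.967700))/(1+23/800) = 1847/2000 ≈ 0.923500
step 3 [1.5y] bond c/2=27/800: DF=(967739/1000000 − 27/800·(0.967700+0.923500))/(1+27/800) = 1093/1250 ≈ 0.874400
step 4 [2y] zero: DF = P = 2173/2500 ≈ 0.869200
step 5 [2.5y] swap r/2=421/11166: DF=(1 − 421/11166·(0.967700+0.923500+0.874400+0.869200))/(1+421/11166) = 2079/2500 ≈ 0.831600
step 6 [3y] swap r/2=1771/52893: DF=(1 − 1771/52893·(0.967700+0.923500+0.874400+0.869200+0.831600))/(1+1771/52893) = 8229/10000 ≈ 0.822900
step 7 [3.5y] swap r/2=2162/60731: DF=(1 − 2162/60731·(0.967700+0.923500+0.874400+0.869200+0.831600+0.822900))/(1+2162/60731) = 3919/5000 ≈ 0.783800

1 1/2 9677/10000
2 1 1847/2000
3 3/2 1093/1250
4 2 2173/2500
5 5/2 2079/2500
6 3 8229/10000
7 7/2 3919/5000
DF(2y) is solved at step 4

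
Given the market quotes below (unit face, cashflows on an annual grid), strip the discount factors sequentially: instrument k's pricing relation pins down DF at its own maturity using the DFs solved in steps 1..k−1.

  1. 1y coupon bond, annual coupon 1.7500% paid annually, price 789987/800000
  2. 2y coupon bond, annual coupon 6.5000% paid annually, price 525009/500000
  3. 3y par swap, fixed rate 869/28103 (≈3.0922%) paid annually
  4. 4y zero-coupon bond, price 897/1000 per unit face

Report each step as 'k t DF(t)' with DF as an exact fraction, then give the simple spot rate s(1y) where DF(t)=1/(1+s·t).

1 1 1941/2000
2 2 9267/10000
3 3 9131/10000
4 4 897/1000
s(1y) = (1/(1941/2000) − 1)/(1) = 59/1941 ≈ 3.0397%

step 1 [1y] bond c/1=7/400: DF=(789987/800000 − 7/400·(0))/(1+7/400) = 1941/2000 ≈ 0.970500
step 2 [2y] bond c/1=13/200: DF=(525009/500000 − 13/200·(0.970500))/(1+13/200) = 9267/10000 ≈ 0.926700
step 3 [3y] swap r/1=869/28103: DF=(1 − 869/28103·(0.970500+0.926700))/(1+869/28103) = 9131/10000 ≈ 0.913100
step 4 [4y] zero: DF = P = 897/1000 ≈ 0.897000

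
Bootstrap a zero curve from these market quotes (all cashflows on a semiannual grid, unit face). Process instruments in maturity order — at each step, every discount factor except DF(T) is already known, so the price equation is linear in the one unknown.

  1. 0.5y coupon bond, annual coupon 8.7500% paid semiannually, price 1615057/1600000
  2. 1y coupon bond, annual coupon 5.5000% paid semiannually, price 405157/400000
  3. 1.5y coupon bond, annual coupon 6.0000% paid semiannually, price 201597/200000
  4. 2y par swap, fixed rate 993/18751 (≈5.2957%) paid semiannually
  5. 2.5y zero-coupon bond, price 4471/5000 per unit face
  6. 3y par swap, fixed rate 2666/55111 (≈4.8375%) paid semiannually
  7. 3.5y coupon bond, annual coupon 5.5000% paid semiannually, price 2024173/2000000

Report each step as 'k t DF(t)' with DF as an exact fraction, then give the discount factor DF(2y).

step 1 [0.5y] bond c/2=7/160: DF=(1615057/1600000 − 7/160·(0))/(1+7/160) = 9671/10000 ≈ 0.967100
step 2 [1y] bond c/2=11/400: DF=(405157/400000 − 11/400·(0.967100))/(1+11/400) = 9599/10000 ≈ 0.959900
step 3 [1.5y] bond c/2=3/100: DF=(201597/200000 − 3/100·(0.967100+0.959900))/(1+3/100) = 369/400 ≈ 0.922500
step 4 [2y] swap r/2=993/37502: DF=(1 − 993/37502·(0.967100+0.959900+0.922500))/(1+993/37502) = 9007/10000 ≈ 0.900700
step 5 [2.5y] zero: DF = P = 4471/5000 ≈ 0.894200
step 6 [3y] swap r/2=1333/55111: DF=(1 − 1333/55111·(0.967100+0.959900+0.922500+0.900700+0.894200))/(1+1333/55111) = 8667/10000 ≈ 0.866700
step 7 [3.5y] bond c/2=11/400: DF=(2024173/2000000 − 11/400·(0.967100+0.959900+0.922500+0.900700+0.894200+0.866700))/(1+11/400) = 67/80 ≈ 0.837500

1 1/2 9671/10000
2 1 9599/10000
3 3/2 369/400
4 2 9007/10000
5 5/2 4471/5000
6 3 8667/10000
7 7/2 67/80
DF(2y) = 9007/10000 ≈ 0.900700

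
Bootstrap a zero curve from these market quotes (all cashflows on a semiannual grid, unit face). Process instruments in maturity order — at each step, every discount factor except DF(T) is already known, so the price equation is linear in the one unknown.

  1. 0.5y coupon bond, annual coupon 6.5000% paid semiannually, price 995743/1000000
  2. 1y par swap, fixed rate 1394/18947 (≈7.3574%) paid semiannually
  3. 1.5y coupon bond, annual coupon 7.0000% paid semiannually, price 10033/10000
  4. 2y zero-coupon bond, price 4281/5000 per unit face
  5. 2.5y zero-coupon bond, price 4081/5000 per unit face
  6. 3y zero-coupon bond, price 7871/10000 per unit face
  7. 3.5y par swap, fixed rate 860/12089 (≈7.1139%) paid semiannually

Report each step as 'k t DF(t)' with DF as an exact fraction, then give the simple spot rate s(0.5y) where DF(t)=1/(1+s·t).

1 1/2 2411/2500
2 1 9303/10000
3 3/2 9053/10000
4 2 4281/5000
5 5/2 4081/5000
6 3 7871/10000
7 7/2 157/200
s(0.5y) = (1/(2411/2500) − 1)/(1/2) = 178/2411 ≈ 7.3828%

step 1 [0.5y] bond c/2=13/400: DF=(995743/1000000 − 13/400·(0))/(1+13/400) = 2411/2500 ≈ 0.964400
step 2 [1y] swap r/2=697/18947: DF=(1 − 697/18947·(0.964400))/(1+697/18947) = 9303/10000 ≈ 0.930300
step 3 [1.5y] bond c/2=7/200: DF=(10033/10000 − 7/200·(0.964400+0.930300))/(1+7/200) = 9053/10000 ≈ 0.905300
step 4 [2y] zero: DF = P = 4281/5000 ≈ 0.856200
step 5 [2.5y] zero: DF = P = 4081/5000 ≈ 0.816200
step 6 [3y] zero: DF = P = 7871/10000 ≈ 0.787100
step 7 [3.5y] swap r/2=430/12089: DF=(1 − 430/12089·(0.964400+0.930300+0.905300+0.856200+0.816200+0.787100))/(1+430/12089) = 157/200 ≈ 0.785000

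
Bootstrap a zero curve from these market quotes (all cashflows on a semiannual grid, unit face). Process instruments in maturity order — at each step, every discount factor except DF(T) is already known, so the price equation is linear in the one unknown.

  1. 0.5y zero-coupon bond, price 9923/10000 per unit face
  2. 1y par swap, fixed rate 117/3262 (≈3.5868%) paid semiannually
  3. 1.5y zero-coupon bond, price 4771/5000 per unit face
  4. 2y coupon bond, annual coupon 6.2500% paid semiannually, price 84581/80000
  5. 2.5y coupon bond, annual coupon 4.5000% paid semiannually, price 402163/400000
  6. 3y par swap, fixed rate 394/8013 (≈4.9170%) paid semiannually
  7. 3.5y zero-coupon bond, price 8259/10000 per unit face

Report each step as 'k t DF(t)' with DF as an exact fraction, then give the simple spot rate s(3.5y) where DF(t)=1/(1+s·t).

step 1 [0.5y] zero: DF = P = 9923/10000 ≈ 0.992300
step 2 [1y] swap r/2=117/6524: DF=(1 − 117/6524·(0.992300))/(1+117/6524) = 9649/10000 ≈ 0.964900
step 3 [1.5y] zero: DF = P = 4771/5000 ≈ 0.954200
step 4 [2y] bond c/2=1/32: DF=(84581/80000 − 1/32·(0.992300+0.964900+0.954200))/(1+1/32) = 937/1000 ≈ 0.937000
step 5 [2.5y] bond c/2=9/400: DF=(402163/400000 − 9/400·(0.992300+0.964900+0.954200+0.937000))/(1+9/400) = 4493/5000 ≈ 0.898600
step 6 [3y] swap r/2=197/8013: DF=(1 − 197/8013·(0.992300+0.964900+0.954200+0.937000+0.898600))/(1+197/8013) = 8621/10000 ≈ 0.862100
step 7 [3.5y] zero: DF = P = 8259/10000 ≈ 0.825900

1 1/2 9923/10000
2 1 9649/10000
3 3/2 4771/5000
4 2 937/1000
5 5/2 4493/5000
6 3 8621/10000
7 7/2 8259/10000
s(3.5y) = (1/(8259/10000) − 1)/(7/2) = 3482/57813 ≈ 6.0229%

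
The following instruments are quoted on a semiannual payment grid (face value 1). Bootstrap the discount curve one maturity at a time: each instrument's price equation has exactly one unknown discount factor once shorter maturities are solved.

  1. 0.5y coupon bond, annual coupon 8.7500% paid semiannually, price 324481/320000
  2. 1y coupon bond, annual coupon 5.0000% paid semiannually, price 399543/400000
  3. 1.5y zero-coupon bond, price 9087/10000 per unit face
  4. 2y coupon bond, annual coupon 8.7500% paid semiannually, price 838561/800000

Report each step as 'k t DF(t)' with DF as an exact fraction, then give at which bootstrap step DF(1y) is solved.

1 1/2 1943/2000
2 1 2377/2500
3 3/2 9087/10000
4 2 1107/1250
DF(1y) is solved at step 2

step 1 [0.5y] bond c/2=7/160: DF=(324481/320000 − 7/160·(0))/(1+7/160) = 1943/2000 ≈ 0.971500
step 2 [1y] bond c/2=1/40: DF=(399543/400000 − 1/40·(0.971500))/(1+1/40) = 2377/2500 ≈ 0.950800
step 3 [1.5y] zero: DF = P = 9087/10000 ≈ 0.908700
step 4 [2y] bond c/2=7/160: DF=(838561/800000 − 7/160·(0.971500+0.950800+0.908700))/(1+7/160) = 1107/1250 ≈ 0.885600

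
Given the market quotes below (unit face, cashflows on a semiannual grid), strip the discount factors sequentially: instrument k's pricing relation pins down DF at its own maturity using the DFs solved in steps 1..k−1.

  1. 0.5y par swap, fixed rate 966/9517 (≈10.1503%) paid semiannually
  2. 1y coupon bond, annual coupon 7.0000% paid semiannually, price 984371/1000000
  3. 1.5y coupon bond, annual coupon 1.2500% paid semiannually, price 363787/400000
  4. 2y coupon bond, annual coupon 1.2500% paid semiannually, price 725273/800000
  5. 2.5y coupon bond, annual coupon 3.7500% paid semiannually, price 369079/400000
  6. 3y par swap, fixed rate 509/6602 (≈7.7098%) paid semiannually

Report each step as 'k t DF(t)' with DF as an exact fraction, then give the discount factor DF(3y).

step 1 [0.5y] swap r/2=483/9517: DF=(1 − 483/9517·(0))/(1+483/9517) = 9517/10000 ≈ 0.951700
step 2 [1y] bond c/2=7/200: DF=(984371/1000000 − 7/200·(0.951700))/(1+7/200) = 9189/10000 ≈ 0.918900
step 3 [1.5y] bond c/2=1/160: DF=(363787/400000 − 1/160·(0.951700+0.918900))/(1+1/160) = 4461/5000 ≈ 0.892200
step 4 [2y] bond c/2=1/160: DF=(725273/800000 − 1/160·(0.951700+0.918900+0.892200))/(1+1/160) = 4419/5000 ≈ 0.883800
step 5 [2.5y] bond c/2=3/160: DF=(369079/400000 − 3/160·(0.951700+0.918900+0.892200+0.883800))/(1+3/160) = 4193/5000 ≈ 0.838600
step 6 [3y] swap r/2=509/13204: DF=(1 − 509/13204·(0.951700+0.918900+0.892200+0.883800+0.838600))/(1+509/13204) = 1991/2500 ≈ 0.796400

1 1/2 9517/10000
2 1 9189/10000
3 3/2 4461/5000
4 2 4419/5000
5 5/2 4193/5000
6 3 1991/2500
DF(3y) = 1991/2500 ≈ 0.796400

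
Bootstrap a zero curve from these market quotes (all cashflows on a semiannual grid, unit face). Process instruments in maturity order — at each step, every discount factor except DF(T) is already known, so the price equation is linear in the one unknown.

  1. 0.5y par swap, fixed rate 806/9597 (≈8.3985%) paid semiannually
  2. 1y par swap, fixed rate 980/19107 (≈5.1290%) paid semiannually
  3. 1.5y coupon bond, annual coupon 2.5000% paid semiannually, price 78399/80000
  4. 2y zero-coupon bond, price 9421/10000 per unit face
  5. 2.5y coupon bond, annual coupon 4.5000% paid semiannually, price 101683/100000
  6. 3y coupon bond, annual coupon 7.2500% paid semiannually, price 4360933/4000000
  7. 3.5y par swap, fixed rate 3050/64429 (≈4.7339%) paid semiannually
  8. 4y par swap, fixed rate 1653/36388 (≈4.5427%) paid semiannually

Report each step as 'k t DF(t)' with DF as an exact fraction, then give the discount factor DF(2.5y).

step 1 [0.5y] swap r/2=403/9597: DF=(1 − 403/9597·(0))/(1+403/9597) = 9597/10000 ≈ 0.959700
step 2 [1y] swap r/2=490/19107: DF=(1 − 490/19107·(0.959700))/(1+490/19107) = 951/1000 ≈ 0.951000
step 3 [1.5y] bond c/2=1/80: DF=(78399/80000 − 1/80·(0.959700+0.951000))/(1+1/80) = 9443/10000 ≈ 0.944300
step 4 [2y] zero: DF = P = 9421/10000 ≈ 0.942100
step 5 [2.5y] bond c/2=9/400: DF=(101683/100000 − 9/400·(0.959700+0.951000+0.944300+0.942100))/(1+9/400) = 9109/10000 ≈ 0.910900
step 6 [3y] bond c/2=29/800: DF=(4360933/4000000 − 29/800·(0.959700+0.951000+0.944300+0.942100+0.910900))/(1+29/800) = 4437/5000 ≈ 0.887400
step 7 [3.5y] swap r/2=1525/64429: DF=(1 − 1525/64429·(0.959700+0.951000+0.944300+0.942100+0.910900+0.887400))/(1+1525/64429) = 339/400 ≈ 0.847500
step 8 [4y] swap r/2=1653/72776: DF=(1 − 1653/72776·(0.959700+0.951000+0.944300+0.942100+0.910900+0.887400+0.847500))/(1+1653/72776) = 8347/10000 ≈ 0.834700

1 1/2 9597/10000
2 1 951/1000
3 3/2 9443/10000
4 2 9421/10000
5 5/2 9109/10000
6 3 4437/5000
7 7/2 339/400
8 4 8347/10000
DF(2.5y) = 9109/10000 ≈ 0.910900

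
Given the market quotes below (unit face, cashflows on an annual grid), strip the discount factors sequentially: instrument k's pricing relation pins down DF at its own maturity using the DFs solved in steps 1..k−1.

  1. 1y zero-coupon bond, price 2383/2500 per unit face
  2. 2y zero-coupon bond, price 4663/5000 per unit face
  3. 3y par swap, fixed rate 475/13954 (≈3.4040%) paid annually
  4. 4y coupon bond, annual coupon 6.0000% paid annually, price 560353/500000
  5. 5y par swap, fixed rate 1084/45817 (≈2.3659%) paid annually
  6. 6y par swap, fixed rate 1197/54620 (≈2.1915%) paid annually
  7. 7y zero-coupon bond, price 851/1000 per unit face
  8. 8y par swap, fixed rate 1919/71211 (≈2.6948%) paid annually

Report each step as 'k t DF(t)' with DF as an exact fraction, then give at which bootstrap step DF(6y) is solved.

step 1 [1y] zero: DF = P = 2383/2500 ≈ 0.953200
step 2 [2y] zero: DF = P = 4663/5000 ≈ 0.932600
step 3 [3y] swap r/1=475/13954: DF=(1 − 475/13954·(0.953200+0.932600))/(1+475/13954) = 181/200 ≈ 0.905000
step 4 [4y] bond c/1=3/50: DF=(560353/500000 − 3/50·(0.953200+0.932600+0.905000))/(1+3/50) = 8993/10000 ≈ 0.899300
step 5 [5y] swap r/1=1084/45817: DF=(1 − 1084/45817·(0.953200+0.932600+0.905000+0.899300))/(1+1084/45817) = 2229/2500 ≈ 0.891600
step 6 [6y] swap r/1=1197/54620: DF=(1 − 1197/54620·(0.953200+0.932600+0.905000+0.899300+0.891600))/(1+1197/54620) = 8803/10000 ≈ 0.880300
step 7 [7y] zero: DF = P = 851/1000 ≈ 0.851000
step 8 [8y] swap r/1=1919/71211: DF=(1 − 1919/71211·(0.953200+0.932600+0.905000+0.899300+0.891600+0.880300+0.851000))/(1+1919/71211) = 8081/10000 ≈ 0.808100

1 1 2383/2500
2 2 4663/5000
3 3 181/200
4 4 8993/10000
5 5 2229/2500
6 6 8803/10000
7 7 851/1000
8 8 8081/10000
DF(6y) is solved at step 6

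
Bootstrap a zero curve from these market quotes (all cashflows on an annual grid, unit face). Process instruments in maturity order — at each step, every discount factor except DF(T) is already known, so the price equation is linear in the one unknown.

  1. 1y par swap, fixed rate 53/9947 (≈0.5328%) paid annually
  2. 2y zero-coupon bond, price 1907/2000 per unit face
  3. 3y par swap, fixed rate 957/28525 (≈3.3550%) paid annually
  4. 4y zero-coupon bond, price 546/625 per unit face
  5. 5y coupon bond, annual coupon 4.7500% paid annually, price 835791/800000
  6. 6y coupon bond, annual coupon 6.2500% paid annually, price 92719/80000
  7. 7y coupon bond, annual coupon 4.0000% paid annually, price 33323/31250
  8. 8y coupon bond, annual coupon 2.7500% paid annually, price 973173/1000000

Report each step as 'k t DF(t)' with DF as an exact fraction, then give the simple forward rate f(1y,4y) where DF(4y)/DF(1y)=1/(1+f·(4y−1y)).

step 1 [1y] swap r/1=53/9947: DF=(1 − 53/9947·(0))/(1+53/9947) = 9947/10000 ≈ 0.994700
step 2 [2y] zero: DF = P = 1907/2000 ≈ 0.953500
step 3 [3y] swap r/1=957/28525: DF=(1 − 957/28525·(0.994700+0.953500))/(1+957/28525) = 9043/10000 ≈ 0.904300
step 4 [4y] zero: DF = P = 546/625 ≈ 0.873600
step 5 [5y] bond c/1=19/400: DF=(835791/800000 − 19/400·(0.994700+0.953500+0.904300+0.873600))/(1+19/400) = 2071/2500 ≈ 0.828400
step 6 [6y] bond c/1=1/16: DF=(92719/80000 − 1/16·(0.994700+0.953500+0.904300+0.873600+0.828400))/(1+1/16) = 8229/10000 ≈ 0.822900
step 7 [7y] bond c/1=1/25: DF=(33323/31250 − 1/25·(0.994700+0.953500+0.904300+0.873600+0.828400+0.822900))/(1+1/25) = 1637/2000 ≈ 0.818500
step 8 [8y] bond c/1=11/400: DF=(973173/1000000 − 11/400·(0.994700+0.953500+0.904300+0.873600+0.828400+0.822900+0.818500))/(1+11/400) = 7813/10000 ≈ 0.781300

1 1 9947/10000
2 2 1907/2000
3 3 9043/10000
4 4 546/625
5 5 2071/2500
6 6 8229/10000
7 7 1637/2000
8 8 7813/10000
f(1y,4y) = ((9947/10000)/(546/625) − 1)/(3) = 173/3744 ≈ 4.6207%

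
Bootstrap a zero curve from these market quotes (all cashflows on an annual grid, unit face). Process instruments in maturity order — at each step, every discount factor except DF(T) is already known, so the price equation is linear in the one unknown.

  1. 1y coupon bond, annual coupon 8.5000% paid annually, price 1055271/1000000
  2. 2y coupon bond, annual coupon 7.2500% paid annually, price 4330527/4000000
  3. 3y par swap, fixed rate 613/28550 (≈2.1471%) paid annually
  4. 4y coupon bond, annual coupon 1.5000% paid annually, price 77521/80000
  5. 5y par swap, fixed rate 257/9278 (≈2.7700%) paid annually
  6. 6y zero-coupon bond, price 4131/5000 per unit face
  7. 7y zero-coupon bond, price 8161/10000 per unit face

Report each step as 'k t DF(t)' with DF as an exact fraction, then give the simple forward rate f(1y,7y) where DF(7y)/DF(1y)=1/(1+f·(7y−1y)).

step 1 [1y] bond c/1=17/200: DF=(1055271/1000000 − 17/200·(0))/(1+17/200) = 4863/5000 ≈ 0.972600
step 2 [2y] bond c/1=29/400: DF=(4330527/4000000 − 29/400·(0.972600))/(1+29/400) = 9437/10000 ≈ 0.943700
step 3 [3y] swap r/1=613/28550: DF=(1 − 613/28550·(0.972600+0.943700))/(1+613/28550) = 9387/10000 ≈ 0.938700
step 4 [4y] bond c/1=3/200: DF=(77521/80000 − 3/200·(0.972600+0.943700+0.938700))/(1+3/200) = 73/80 ≈ 0.912500
step 5 [5y] swap r/1=257/9278: DF=(1 − 257/9278·(0.972600+0.943700+0.938700+0.912500))/(1+257/9278) = 1743/2000 ≈ 0.871500
step 6 [6y] zero: DF = P = 4131/5000 ≈ 0.826200
step 7 [7y] zero: DF = P = 8161/10000 ≈ 0.816100

1 1 4863/5000
2 2 9437/10000
3 3 9387/10000
4 4 73/80
5 5 1743/2000
6 6 4131/5000
7 7 8161/10000
f(1y,7y) = ((4863/5000)/(8161/10000) − 1)/(6) = 1565/48966 ≈ 3.1961%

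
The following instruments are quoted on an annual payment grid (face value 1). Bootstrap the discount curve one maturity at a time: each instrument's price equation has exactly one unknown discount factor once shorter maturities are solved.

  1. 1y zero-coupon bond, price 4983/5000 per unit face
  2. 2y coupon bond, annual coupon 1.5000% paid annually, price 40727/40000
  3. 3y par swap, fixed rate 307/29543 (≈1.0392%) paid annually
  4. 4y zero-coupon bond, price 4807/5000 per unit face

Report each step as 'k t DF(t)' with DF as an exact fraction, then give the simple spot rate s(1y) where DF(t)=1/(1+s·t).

1 1 4983/5000
2 2 2471/2500
3 3 9693/10000
4 4 4807/5000
s(1y) = (1/(4983/5000) − 1)/(1) = 17/4983 ≈ 0.3412%

step 1 [1y] zero: DF = P = 4983/5000 ≈ 0.996600
step 2 [2y] bond c/1=3/200: DF=(40727/40000 − 3/200·(0.996600))/(1+3/200) = 2471/2500 ≈ 0.988400
step 3 [3y] swap r/1=307/29543: DF=(1 − 307/29543·(0.996600+0.988400))/(1+307/29543) = 9693/10000 ≈ 0.969300
step 4 [4y] zero: DF = P = 4807/5000 ≈ 0.961400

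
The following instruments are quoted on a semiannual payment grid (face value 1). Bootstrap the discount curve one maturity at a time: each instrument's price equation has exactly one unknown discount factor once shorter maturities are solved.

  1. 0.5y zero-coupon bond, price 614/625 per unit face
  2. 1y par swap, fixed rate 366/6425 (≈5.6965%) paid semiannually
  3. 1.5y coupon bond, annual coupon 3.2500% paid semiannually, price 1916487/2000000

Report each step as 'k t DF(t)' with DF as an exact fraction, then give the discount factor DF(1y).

1 1/2 614/625
2 1 9451/10000
3 3/2 9121/10000
DF(1y) = 9451/10000 ≈ 0.945100

step 1 [0.5y] zero: DF = P = 614/625 ≈ 0.982400
step 2 [1y] swap r/2=183/6425: DF=(1 − 183/6425·(0.982400))/(1+183/6425) = 9451/10000 ≈ 0.945100
step 3 [1.5y] bond c/2=13/800: DF=(1916487/2000000 − 13/800·(0.982400+0.945100))/(1+13/800) = 9121/10000 ≈ 0.912100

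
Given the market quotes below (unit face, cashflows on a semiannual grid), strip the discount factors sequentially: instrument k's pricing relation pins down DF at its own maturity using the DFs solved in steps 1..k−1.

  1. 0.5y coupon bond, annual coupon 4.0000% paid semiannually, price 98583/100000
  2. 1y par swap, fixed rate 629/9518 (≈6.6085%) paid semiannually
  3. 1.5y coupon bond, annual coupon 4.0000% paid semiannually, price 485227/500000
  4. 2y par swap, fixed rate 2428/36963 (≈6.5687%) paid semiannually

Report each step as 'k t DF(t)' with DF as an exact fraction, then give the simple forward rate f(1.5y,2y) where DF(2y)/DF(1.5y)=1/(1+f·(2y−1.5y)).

step 1 [0.5y] bond c/2=1/50: DF=(98583/100000 − 1/50·(0))/(1+1/50) = 1933/2000 ≈ 0.966500
step 2 [1y] swap r/2=629/19036: DF=(1 − 629/19036·(0.966500))/(1+629/19036) = 9371/10000 ≈ 0.937100
step 3 [1.5y] bond c/2=1/50: DF=(485227/500000 − 1/50·(0.966500+0.937100))/(1+1/50) = 9141/10000 ≈ 0.914100
step 4 [2y] swap r/2=1214/36963: DF=(1 − 1214/36963·(0.966500+0.937100+0.914100))/(1+1214/36963) = 4393/5000 ≈ 0.878600

1 1/2 1933/2000
2 1 9371/10000
3 3/2 9141/10000
4 2 4393/5000
f(1.5y,2y) = ((9141/10000)/(4393/5000) − 1)/(1/2) = 355/4393 ≈ 8.0810%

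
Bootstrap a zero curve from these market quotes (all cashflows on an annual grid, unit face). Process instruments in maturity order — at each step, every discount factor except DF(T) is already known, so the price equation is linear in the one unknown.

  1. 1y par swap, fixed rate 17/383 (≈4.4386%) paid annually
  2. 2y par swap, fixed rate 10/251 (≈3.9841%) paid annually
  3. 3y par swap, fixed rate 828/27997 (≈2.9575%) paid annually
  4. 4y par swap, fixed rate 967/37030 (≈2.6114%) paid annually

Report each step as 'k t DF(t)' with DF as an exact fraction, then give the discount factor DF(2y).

1 1 383/400
2 2 37/40
3 3 2293/2500
4 4 9033/10000
DF(2y) = 37/40 ≈ 0.925000

step 1 [1y] swap r/1=17/383: DF=(1 − 17/383·(0))/(1+17/383) = 383/400 ≈ 0.957500
step 2 [2y] swap r/1=10/251: DF=(1 − 10/251·(0.957500))/(1+10/251) = 37/40 ≈ 0.925000
step 3 [3y] swap r/1=828/27997: DF=(1 − 828/27997·(0.957500+0.925000))/(1+828/27997) = 2293/2500 ≈ 0.917200
step 4 [4y] swap r/1=967/37030: DF=(1 − 967/37030·(0.957500+0.925000+0.917200))/(1+967/37030) = 9033/10000 ≈ 0.903300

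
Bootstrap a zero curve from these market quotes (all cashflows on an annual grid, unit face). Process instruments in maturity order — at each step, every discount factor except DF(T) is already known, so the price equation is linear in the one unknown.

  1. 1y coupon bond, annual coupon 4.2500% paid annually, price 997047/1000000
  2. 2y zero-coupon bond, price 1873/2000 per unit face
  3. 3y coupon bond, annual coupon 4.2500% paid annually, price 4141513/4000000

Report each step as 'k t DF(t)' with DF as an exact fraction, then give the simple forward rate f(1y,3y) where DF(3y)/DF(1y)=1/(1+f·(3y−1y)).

step 1 [1y] bond c/1=17/400: DF=(997047/1000000 − 17/400·(0))/(1+17/400) = 2391/2500 ≈ 0.956400
step 2 [2y] zero: DF = P = 1873/2000 ≈ 0.936500
step 3 [3y] bond c/1=17/400: DF=(4141513/4000000 − 17/400·(0.956400+0.936500))/(1+17/400) = 229/250 ≈ 0.916000

1 1 2391/2500
2 2 1873/2000
3 3 229/250
f(1y,3y) = ((2391/2500)/(229/250) − 1)/(2) = 101/4580 ≈ 2.2052%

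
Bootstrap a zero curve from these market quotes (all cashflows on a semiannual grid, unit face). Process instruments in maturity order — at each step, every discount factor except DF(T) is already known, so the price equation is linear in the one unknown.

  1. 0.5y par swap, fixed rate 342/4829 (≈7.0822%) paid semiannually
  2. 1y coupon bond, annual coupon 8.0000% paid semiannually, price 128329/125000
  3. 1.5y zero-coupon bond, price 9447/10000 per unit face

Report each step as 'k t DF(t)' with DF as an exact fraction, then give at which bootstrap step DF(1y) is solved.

1 1/2 4829/5000
2 1 19/20
3 3/2 9447/10000
DF(1y) is solved at step 2

step 1 [0.5y] swap r/2=171/4829: DF=(1 − 171/4829·(0))/(1+171/4829) = 4829/5000 ≈ 0.965800
step 2 [1y] bond c/2=1/25: DF=(128329/125000 − 1/25·(0.965800))/(1+1/25) = 19/20 ≈ 0.950000
step 3 [1.5y] zero: DF = P = 9447/10000 ≈ 0.944700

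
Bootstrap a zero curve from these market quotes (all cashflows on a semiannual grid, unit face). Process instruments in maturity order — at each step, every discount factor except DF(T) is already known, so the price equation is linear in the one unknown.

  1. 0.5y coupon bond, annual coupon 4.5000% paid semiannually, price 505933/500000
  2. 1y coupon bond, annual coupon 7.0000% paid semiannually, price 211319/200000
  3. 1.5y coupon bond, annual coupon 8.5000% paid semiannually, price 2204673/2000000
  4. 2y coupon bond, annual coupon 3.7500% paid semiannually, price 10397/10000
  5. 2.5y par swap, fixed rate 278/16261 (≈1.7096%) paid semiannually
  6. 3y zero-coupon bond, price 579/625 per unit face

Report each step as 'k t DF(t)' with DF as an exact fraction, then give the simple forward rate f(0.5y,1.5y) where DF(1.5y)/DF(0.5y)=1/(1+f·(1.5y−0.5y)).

1 1/2 1237/1250
2 1 4937/5000
3 3/2 1221/1250
4 2 4831/5000
5 5/2 9583/10000
6 3 579/625
f(0.5y,1.5y) = ((1237/1250)/(1221/1250) − 1)/(1) = 16/1221 ≈ 1.3104%

step 1 [0.5y] bond c/2=9/400: DF=(505933/500000 − 9/400·(0))/(1+9/400) = 1237/1250 ≈ 0.989600
step 2 [1y] bond c/2=7/200: DF=(211319/200000 − 7/200·(0.989600))/(1+7/200) = 4937/5000 ≈ 0.987400
step 3 [1.5y] bond c/2=17/400: DF=(2204673/2000000 − 17/400·(0.989600+0.987400))/(1+17/400) = 1221/1250 ≈ 0.976800
step 4 [2y] bond c/2=3/160: DF=(10397/10000 − 3/160·(0.989600+0.987400+0.976800))/(1+3/160) = 4831/5000 ≈ 0.966200
step 5 [2.5y] swap r/2=139/16261: DF=(1 − 139/16261·(0.989600+0.987400+0.976800+0.966200))/(1+139/16261) = 9583/10000 ≈ 0.958300
step 6 [3y] zero: DF = P = 579/625 ≈ 0.926400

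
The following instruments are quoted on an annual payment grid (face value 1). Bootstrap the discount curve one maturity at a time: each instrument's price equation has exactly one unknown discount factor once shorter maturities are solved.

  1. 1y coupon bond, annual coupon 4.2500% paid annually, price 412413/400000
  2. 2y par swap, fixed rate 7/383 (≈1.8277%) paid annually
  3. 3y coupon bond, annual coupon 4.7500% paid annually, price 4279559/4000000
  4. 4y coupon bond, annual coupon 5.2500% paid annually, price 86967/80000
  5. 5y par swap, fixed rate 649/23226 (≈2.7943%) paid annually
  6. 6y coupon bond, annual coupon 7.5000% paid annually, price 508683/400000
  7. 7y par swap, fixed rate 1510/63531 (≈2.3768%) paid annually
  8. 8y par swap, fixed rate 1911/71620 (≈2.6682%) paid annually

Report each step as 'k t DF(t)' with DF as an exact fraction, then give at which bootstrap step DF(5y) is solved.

step 1 [1y] bond c/1=17/400: DF=(412413/400000 − 17/400·(0))/(1+17/400) = 989/1000 ≈ 0.989000
step 2 [2y] swap r/1=7/383: DF=(1 − 7/383·(0.989000))/(1+7/383) = 9643/10000 ≈ 0.964300
step 3 [3y] bond c/1=19/400: DF=(4279559/4000000 − 19/400·(0.989000+0.964300))/(1+19/400) = 583/625 ≈ 0.932800
step 4 [4y] bond c/1=21/400: DF=(86967/80000 − 21/400·(0.989000+0.964300+0.932800))/(1+21/400) = 8889/10000 ≈ 0.888900
step 5 [5y] swap r/1=649/23226: DF=(1 − 649/23226·(0.989000+0.964300+0.932800+0.888900))/(1+649/23226) = 4351/5000 ≈ 0.870200
step 6 [6y] bond c/1=3/40: DF=(508683/400000 − 3/40·(0.989000+0.964300+0.932800+0.888900+0.870200))/(1+3/40) = 8589/10000 ≈ 0.858900
step 7 [7y] swap r/1=1510/63531: DF=(1 − 1510/63531·(0.989000+0.964300+0.932800+0.888900+0.870200+0.858900))/(1+1510/63531) = 849/1000 ≈ 0.849000
step 8 [8y] swap r/1=1911/71620: DF=(1 − 1911/71620·(0.989000+0.964300+0.932800+0.888900+0.870200+0.858900+0.849000))/(1+1911/71620) = 8089/10000 ≈ 0.808900

1 1 989/1000
2 2 9643/10000
3 3 583/625
4 4 8889/10000
5 5 4351/5000
6 6 8589/10000
7 7 849/1000
8 8 8089/10000
DF(5y) is solved at step 5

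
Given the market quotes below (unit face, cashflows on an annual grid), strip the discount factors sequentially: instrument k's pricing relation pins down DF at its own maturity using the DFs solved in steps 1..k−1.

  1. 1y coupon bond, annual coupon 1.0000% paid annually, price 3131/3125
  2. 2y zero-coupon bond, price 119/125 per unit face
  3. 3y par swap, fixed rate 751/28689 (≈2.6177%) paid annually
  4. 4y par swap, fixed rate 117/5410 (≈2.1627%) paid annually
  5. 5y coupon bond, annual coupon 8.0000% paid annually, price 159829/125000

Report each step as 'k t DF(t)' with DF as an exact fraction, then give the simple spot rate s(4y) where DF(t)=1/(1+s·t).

step 1 [1y] bond c/1=1/100: DF=(3131/3125 − 1/100·(0))/(1+1/100) = 124/125 ≈ 0.992000
step 2 [2y] zero: DF = P = 119/125 ≈ 0.952000
step 3 [3y] swap r/1=751/28689: DF=(1 − 751/28689·(0.992000+0.952000))/(1+751/28689) = 9249/10000 ≈ 0.924900
step 4 [4y] swap r/1=117/5410: DF=(1 − 117/5410·(0.992000+0.952000+0.924900))/(1+117/5410) = 9181/10000 ≈ 0.918100
step 5 [5y] bond c/1=2/25: DF=(159829/125000 − 2/25·(0.992000+0.952000+0.924900+0.918100))/(1+2/25) = 4517/5000 ≈ 0.903400

1 1 124/125
2 2 119/125
3 3 9249/10000
4 4 9181/10000
5 5 4517/5000
s(4y) = (1/(9181/10000) − 1)/(4) = 819/36724 ≈ 2.2301%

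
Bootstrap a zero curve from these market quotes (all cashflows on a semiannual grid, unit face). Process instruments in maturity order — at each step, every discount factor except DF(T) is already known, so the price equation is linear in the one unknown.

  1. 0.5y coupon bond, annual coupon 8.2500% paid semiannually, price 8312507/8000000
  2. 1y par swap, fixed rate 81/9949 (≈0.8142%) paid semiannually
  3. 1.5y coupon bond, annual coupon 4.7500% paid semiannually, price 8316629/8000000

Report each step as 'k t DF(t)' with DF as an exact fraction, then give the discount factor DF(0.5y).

step 1 [0.5y] bond c/2=33/800: DF=(8312507/8000000 − 33/800·(0))/(1+33/800) = 9979/10000 ≈ 0.997900
step 2 [1y] swap r/2=81/19898: DF=(1 − 81/19898·(0.997900))/(1+81/19898) = 9919/10000 ≈ 0.991900
step 3 [1.5y] bond c/2=19/800: DF=(8316629/8000000 − 19/800·(0.997900+0.991900))/(1+19/800) = 9693/10000 ≈ 0.969300

1 1/2 9979/10000
2 1 9919/10000
3 3/2 9693/10000
DF(0.5y) = 9979/10000 ≈ 0.997900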